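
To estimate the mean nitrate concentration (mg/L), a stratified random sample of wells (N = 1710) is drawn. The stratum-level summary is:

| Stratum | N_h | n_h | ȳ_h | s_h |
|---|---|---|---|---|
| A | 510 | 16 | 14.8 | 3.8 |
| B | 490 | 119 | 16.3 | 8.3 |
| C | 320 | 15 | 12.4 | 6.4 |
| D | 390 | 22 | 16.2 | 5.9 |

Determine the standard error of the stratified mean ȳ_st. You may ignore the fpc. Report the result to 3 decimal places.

V̂(ȳ_st) = Σ W_h² s_h²/n_h, with W_h = N_h/N and N = 1710:
  stratum A: (510/1710)²·3.8²/16 = 0.0802778
  stratum B: (490/1710)²·8.3²/119 = 0.0475345
  stratum C: (320/1710)²·6.4²/15 = 0.0956261
  stratum D: (390/1710)²·5.9²/22 = 0.0823035
V̂(ȳ_st) = 0.305742
SE(ȳ_st) = √0.305742 = 0.552939

SE(ȳ_st) ≈ 0.553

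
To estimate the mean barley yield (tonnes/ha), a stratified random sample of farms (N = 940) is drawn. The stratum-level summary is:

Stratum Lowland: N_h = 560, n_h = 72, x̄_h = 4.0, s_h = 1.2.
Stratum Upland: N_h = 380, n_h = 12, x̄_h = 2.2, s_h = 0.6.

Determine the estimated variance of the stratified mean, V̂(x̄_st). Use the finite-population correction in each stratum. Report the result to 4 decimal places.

V̂(x̄_st) ≈ 0.0109

V̂(x̄_st) = Σ W_h² (1 − n_h/N_h) s_h²/n_h, with W_h = N_h/N and N = 940:
  stratum Lowland: (560/940)²·(1 − 72/560)·1.2²/72 = 0.0061856
  stratum Upland: (380/940)²·(1 − 12/380)·0.6²/12 = 0.00474785
V̂(x̄_st) = 0.0109335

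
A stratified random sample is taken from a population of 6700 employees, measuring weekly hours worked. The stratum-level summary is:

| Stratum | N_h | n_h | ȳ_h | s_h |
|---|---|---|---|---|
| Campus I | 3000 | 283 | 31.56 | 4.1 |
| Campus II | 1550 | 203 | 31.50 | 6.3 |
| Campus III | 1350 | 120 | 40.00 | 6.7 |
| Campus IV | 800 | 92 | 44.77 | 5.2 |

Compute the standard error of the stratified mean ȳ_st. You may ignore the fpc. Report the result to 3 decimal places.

V̂(ȳ_st) = Σ W_h² s_h²/n_h, with W_h = N_h/N and N = 6700:
  stratum Campus I: (3000/6700)²·4.1²/283 = 0.011909
  stratum Campus II: (1550/6700)²·6.3²/203 = 0.010464
  stratum Campus III: (1350/6700)²·6.7²/120 = 0.0151875
  stratum Campus IV: (800/6700)²·5.2²/92 = 0.00419034
V̂(ȳ_st) = 0.0417508
SE(ȳ_st) = √0.0417508 = 0.20433

SE(ȳ_st) ≈ 0.204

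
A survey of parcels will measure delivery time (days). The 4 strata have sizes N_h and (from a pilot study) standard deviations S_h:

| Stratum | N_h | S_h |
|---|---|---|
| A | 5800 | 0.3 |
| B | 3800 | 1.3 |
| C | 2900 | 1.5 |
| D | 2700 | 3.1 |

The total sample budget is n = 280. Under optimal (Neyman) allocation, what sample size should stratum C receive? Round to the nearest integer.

63

Neyman allocation: n_h = n · N_h S_h / Σ N_i S_i, with n = 280.
  stratum A: N_h·S_h = 5800·0.3 = 1740.00
  stratum B: N_h·S_h = 3800·1.3 = 4940.00
  stratum C: N_h·S_h = 2900·1.5 = 4350.00
  stratum D: N_h·S_h = 2700·3.1 = 8370.00
Σ N_h S_h = 19400.00
n for stratum C = 280·4350.00/19400.00 = 62.784 → 63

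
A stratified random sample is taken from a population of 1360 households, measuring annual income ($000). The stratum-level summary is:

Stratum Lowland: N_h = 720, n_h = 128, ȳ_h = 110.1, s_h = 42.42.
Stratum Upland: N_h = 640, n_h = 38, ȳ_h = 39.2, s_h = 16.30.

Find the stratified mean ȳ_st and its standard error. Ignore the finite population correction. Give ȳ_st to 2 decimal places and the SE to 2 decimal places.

ȳ_st ≈ 76.74, SE ≈ 2.34

ȳ_st = Σ W_h ȳ_h = (720·110.1 + 640·39.2)/1360 = 76.73529
V̂(ȳ_st) = Σ W_h² s_h²/n_h, with W_h = N_h/N and N = 1360:
  stratum Lowland: (720/1360)²·42.42²/128 = 3.9402
  stratum Upland: (640/1360)²·16.30²/38 = 1.54837
V̂(ȳ_st) = 5.48857
SE(ȳ_st) = √5.48857 = 2.34277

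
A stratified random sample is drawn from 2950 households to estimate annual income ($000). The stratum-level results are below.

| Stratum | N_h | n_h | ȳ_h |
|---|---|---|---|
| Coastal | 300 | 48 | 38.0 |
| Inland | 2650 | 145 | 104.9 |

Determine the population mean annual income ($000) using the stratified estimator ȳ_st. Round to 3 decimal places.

ȳ_st ≈ 98.097

N = Σ N_h = 2950. Stratum weights W_h = N_h/N.
ȳ_st = (300·38.0 + 2650·104.9) / 2950 = 98.09661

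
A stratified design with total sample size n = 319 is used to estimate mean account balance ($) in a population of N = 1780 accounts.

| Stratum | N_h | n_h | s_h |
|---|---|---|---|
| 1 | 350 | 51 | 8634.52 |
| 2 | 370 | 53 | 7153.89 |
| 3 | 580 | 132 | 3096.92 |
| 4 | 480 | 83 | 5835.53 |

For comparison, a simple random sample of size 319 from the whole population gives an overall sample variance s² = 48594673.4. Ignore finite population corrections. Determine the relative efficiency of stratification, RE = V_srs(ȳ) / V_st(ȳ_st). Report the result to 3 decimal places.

RE ≈ 1.122

V̂(ȳ_st) = Σ W_h² s_h²/n_h, with W_h = N_h/N and N = 1780:
  stratum 1: (350/1780)²·8634.52²/51 = 56520
  stratum 2: (370/1780)²·7153.89²/53 = 41722.7
  stratum 3: (580/1780)²·3096.92²/132 = 7714.4
  stratum 4: (480/1780)²·5835.53²/83 = 29834.9
V_st = 135792
V_srs = s²/n = 48594673.4/319 = 152334
Relative efficiency = V_srs / V_st = 152334/135792 = 1.1218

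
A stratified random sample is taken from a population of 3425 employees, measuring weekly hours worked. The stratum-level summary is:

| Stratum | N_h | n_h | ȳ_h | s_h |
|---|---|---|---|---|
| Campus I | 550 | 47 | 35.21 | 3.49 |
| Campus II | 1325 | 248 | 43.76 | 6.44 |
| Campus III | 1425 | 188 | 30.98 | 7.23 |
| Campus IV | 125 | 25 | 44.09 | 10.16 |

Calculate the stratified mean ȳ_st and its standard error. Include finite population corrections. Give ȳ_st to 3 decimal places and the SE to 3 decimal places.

ȳ_st = Σ W_h ȳ_h = (550·35.21 + 1325·43.76 + 1425·30.98 + 125·44.09)/3425 = 37.08182
V̂(ȳ_st) = Σ W_h² (1 − n_h/N_h) s_h²/n_h, with W_h = N_h/N and N = 3425:
  stratum Campus I: (550/3425)²·(1 − 47/550)·3.49²/47 = 0.00611171
  stratum Campus II: (1325/3425)²·(1 − 248/1325)·6.44²/248 = 0.0203437
  stratum Campus III: (1425/3425)²·(1 − 188/1425)·7.23²/188 = 0.0417813
  stratum Campus IV: (125/3425)²·(1 − 25/125)·10.16²/25 = 0.00439983
V̂(ȳ_st) = 0.0726366
SE(ȳ_st) = √0.0726366 = 0.269512

ȳ_st ≈ 37.082, SE ≈ 0.270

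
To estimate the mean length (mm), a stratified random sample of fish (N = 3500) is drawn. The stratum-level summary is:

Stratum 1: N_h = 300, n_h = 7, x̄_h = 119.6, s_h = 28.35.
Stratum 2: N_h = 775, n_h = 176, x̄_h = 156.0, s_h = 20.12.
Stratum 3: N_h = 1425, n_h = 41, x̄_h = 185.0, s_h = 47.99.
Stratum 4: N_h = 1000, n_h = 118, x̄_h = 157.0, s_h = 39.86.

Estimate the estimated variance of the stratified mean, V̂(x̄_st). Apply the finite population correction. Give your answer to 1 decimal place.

V̂(x̄_st) ≈ 10.9

V̂(x̄_st) = Σ W_h² (1 − n_h/N_h) s_h²/n_h, with W_h = N_h/N and N = 3500:
  stratum 1: (300/3500)²·(1 − 7/300)·28.35²/7 = 0.823874
  stratum 2: (775/3500)²·(1 − 176/775)·20.12²/176 = 0.0871637
  stratum 3: (1425/3500)²·(1 − 41/1425)·47.99²/41 = 9.04342
  stratum 4: (1000/3500)²·(1 − 118/1000)·39.86²/118 = 0.969449
V̂(x̄_st) = 10.9239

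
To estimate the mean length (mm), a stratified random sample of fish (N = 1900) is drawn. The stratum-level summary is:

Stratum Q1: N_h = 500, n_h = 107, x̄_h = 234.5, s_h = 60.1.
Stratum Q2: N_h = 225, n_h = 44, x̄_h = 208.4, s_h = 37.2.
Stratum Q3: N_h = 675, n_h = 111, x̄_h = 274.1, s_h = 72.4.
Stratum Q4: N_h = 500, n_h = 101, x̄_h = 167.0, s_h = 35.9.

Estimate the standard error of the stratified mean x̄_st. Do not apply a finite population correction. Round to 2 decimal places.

V̂(x̄_st) = Σ W_h² s_h²/n_h, with W_h = N_h/N and N = 1900:
  stratum Q1: (500/1900)²·60.1²/107 = 2.33775
  stratum Q2: (225/1900)²·37.2²/44 = 0.441053
  stratum Q3: (675/1900)²·72.4²/111 = 5.96011
  stratum Q4: (500/1900)²·35.9²/101 = 0.883691
V̂(x̄_st) = 9.62261
SE(x̄_st) = √9.62261 = 3.10203

SE(x̄_st) ≈ 3.10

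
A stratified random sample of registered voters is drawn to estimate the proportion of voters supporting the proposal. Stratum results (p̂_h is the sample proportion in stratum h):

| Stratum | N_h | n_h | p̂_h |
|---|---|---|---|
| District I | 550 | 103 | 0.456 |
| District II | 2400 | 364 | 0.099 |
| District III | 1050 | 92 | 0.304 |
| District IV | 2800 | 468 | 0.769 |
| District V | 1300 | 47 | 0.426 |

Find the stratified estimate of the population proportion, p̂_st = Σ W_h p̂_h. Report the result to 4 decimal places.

p̂_st ≈ 0.4339

N = 8100; stratum weights W_h = N_h/N.
p̂_st = Σ W_h p̂_h = (550·0.456 + 2400·0.099 + 1050·0.304 + 2800·0.769 + 1300·0.426)/8100 = 0.43390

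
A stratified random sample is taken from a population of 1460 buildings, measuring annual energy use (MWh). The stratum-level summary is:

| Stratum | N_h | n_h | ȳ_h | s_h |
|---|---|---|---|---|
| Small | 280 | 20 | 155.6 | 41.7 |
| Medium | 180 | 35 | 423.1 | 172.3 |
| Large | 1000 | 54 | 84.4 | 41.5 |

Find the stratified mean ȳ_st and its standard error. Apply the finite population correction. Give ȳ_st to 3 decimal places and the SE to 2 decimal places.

ȳ_st = Σ W_h ȳ_h = (280·155.6 + 180·423.1 + 1000·84.4)/1460 = 139.81233
V̂(ȳ_st) = Σ W_h² (1 − n_h/N_h) s_h²/n_h, with W_h = N_h/N and N = 1460:
  stratum Small: (280/1460)²·(1 − 20/280)·41.7²/20 = 2.96939
  stratum Medium: (180/1460)²·(1 − 35/180)·172.3²/35 = 10.3857
  stratum Large: (1000/1460)²·(1 − 54/1000)·41.5²/54 = 14.1543
V̂(ȳ_st) = 27.5094
SE(ȳ_st) = √27.5094 = 5.24494

ȳ_st ≈ 139.812, SE ≈ 5.24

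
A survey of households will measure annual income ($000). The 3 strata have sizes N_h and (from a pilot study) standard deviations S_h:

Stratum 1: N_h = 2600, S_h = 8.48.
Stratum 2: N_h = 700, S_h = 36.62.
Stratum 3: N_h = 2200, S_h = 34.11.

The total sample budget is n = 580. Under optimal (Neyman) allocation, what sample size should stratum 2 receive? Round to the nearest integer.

Neyman allocation: n_h = n · N_h S_h / Σ N_i S_i, with n = 580.
  stratum 1: N_h·S_h = 2600·8.48 = 22048.00
  stratum 2: N_h·S_h = 700·36.62 = 25634.00
  stratum 3: N_h·S_h = 2200·34.11 = 75042.00
Σ N_h S_h = 122724.00
n for stratum 2 = 580·25634.00/122724.00 = 121.148 → 121

121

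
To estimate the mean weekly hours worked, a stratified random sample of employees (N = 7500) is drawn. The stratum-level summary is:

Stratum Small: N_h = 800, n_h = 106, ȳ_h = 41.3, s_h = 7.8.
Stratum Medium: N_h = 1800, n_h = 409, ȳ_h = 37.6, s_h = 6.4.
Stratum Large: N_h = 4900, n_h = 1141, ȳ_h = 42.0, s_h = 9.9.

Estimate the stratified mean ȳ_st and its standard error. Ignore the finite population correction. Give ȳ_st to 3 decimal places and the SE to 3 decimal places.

ȳ_st = Σ W_h ȳ_h = (800·41.3 + 1800·37.6 + 4900·42.0)/7500 = 40.86933
V̂(ȳ_st) = Σ W_h² s_h²/n_h, with W_h = N_h/N and N = 7500:
  stratum Small: (800/7500)²·7.8²/106 = 0.00653042
  stratum Medium: (1800/7500)²·6.4²/409 = 0.00576845
  stratum Large: (4900/7500)²·9.9²/1141 = 0.0366652
V̂(ȳ_st) = 0.0489641
SE(ȳ_st) = √0.0489641 = 0.221278

ȳ_st ≈ 40.869, SE ≈ 0.221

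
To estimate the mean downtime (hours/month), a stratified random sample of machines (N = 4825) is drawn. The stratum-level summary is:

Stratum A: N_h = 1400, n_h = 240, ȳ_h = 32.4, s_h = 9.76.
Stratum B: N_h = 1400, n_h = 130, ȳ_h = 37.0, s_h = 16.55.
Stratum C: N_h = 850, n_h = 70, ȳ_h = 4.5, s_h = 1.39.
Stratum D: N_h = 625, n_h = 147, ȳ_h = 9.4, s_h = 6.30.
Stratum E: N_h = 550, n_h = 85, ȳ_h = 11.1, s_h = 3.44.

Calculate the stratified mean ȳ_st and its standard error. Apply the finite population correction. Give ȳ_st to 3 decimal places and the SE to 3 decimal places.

ȳ_st = Σ W_h ȳ_h = (1400·32.4 + 1400·37.0 + 850·4.5 + 625·9.4 + 550·11.1)/4825 = 23.41244
V̂(ȳ_st) = Σ W_h² (1 − n_h/N_h) s_h²/n_h, with W_h = N_h/N and N = 4825:
  stratum A: (1400/4825)²·(1 − 240/1400)·9.76²/240 = 0.0276872
  stratum B: (1400/4825)²·(1 − 130/1400)·16.55²/130 = 0.160912
  stratum C: (850/4825)²·(1 − 70/850)·1.39²/70 = 0.000786051
  stratum D: (625/4825)²·(1 − 147/625)·6.30²/147 = 0.00346479
  stratum E: (550/4825)²·(1 − 85/550)·3.44²/85 = 0.00152939
V̂(ȳ_st) = 0.19438
SE(ȳ_st) = √0.19438 = 0.440885

ȳ_st ≈ 23.412, SE ≈ 0.441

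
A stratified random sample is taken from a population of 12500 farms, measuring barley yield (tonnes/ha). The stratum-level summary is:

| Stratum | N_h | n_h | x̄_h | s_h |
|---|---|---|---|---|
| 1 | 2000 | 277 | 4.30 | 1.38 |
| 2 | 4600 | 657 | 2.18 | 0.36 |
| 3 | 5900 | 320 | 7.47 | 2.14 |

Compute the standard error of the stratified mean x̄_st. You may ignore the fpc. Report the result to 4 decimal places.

V̂(x̄_st) = Σ W_h² s_h²/n_h, with W_h = N_h/N and N = 12500:
  stratum 1: (2000/12500)²·1.38²/277 = 0.000176002
  stratum 2: (4600/12500)²·0.36²/657 = 2.67138e-05
  stratum 3: (5900/12500)²·2.14²/320 = 0.00318832
V̂(x̄_st) = 0.00339103
SE(x̄_st) = √0.00339103 = 0.0582326

SE(x̄_st) ≈ 0.0582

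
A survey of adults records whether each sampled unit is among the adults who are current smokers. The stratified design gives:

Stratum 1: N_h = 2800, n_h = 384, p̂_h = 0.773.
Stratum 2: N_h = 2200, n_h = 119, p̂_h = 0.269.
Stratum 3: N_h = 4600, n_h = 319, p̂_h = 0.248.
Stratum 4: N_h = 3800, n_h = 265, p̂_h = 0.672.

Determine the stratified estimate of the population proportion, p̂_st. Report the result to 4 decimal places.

p̂_st ≈ 0.4814

N = 13400; stratum weights W_h = N_h/N.
p̂_st = Σ W_h p̂_h = (2800·0.773 + 2200·0.269 + 4600·0.248 + 3800·0.672)/13400 = 0.48139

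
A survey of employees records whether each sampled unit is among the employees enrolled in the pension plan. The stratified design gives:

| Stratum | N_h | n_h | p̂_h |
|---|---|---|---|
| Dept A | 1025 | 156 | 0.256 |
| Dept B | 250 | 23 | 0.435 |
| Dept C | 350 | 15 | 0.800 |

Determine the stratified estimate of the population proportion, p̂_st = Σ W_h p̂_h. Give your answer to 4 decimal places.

N = 1625; stratum weights W_h = N_h/N.
p̂_st = Σ W_h p̂_h = (1025·0.256 + 250·0.435 + 350·0.800)/1625 = 0.40071

p̂_st ≈ 0.4007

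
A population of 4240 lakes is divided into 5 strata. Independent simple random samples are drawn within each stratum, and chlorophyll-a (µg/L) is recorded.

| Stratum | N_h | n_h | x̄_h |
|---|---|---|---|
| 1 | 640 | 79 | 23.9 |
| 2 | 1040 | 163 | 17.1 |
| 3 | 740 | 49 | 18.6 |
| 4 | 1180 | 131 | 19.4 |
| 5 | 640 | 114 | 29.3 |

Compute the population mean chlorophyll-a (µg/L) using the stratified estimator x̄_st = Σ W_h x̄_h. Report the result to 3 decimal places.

N = Σ N_h = 4240. Stratum weights W_h = N_h/N.
x̄_st = (640·23.9 + 1040·17.1 + 740·18.6 + 1180·19.4 + 640·29.3) / 4240 = 20.86981

x̄_st ≈ 20.870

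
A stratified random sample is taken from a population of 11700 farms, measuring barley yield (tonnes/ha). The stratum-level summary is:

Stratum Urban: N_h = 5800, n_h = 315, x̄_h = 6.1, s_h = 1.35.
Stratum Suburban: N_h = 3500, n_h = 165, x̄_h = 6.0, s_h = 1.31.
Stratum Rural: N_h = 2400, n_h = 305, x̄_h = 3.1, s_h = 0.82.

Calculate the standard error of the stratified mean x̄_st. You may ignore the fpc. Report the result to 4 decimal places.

SE(x̄_st) ≈ 0.0494

V̂(x̄_st) = Σ W_h² s_h²/n_h, with W_h = N_h/N and N = 11700:
  stratum Urban: (5800/11700)²·1.35²/315 = 0.00142181
  stratum Suburban: (3500/11700)²·1.31²/165 = 0.000930728
  stratum Rural: (2400/11700)²·0.82²/305 = 9.27638e-05
V̂(x̄_st) = 0.0024453
SE(x̄_st) = √0.0024453 = 0.04945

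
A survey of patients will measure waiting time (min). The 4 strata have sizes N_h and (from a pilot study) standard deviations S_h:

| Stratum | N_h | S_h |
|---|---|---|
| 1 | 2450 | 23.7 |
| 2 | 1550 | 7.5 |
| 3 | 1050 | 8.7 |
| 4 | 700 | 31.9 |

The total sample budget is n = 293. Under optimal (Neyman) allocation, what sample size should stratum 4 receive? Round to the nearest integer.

Neyman allocation: n_h = n · N_h S_h / Σ N_i S_i, with n = 293.
  stratum 1: N_h·S_h = 2450·23.7 = 58065.00
  stratum 2: N_h·S_h = 1550·7.5 = 11625.00
  stratum 3: N_h·S_h = 1050·8.7 = 9135.00
  stratum 4: N_h·S_h = 700·31.9 = 22330.00
Σ N_h S_h = 101155.00
n for stratum 4 = 293·22330.00/101155.00 = 64.680 → 65

65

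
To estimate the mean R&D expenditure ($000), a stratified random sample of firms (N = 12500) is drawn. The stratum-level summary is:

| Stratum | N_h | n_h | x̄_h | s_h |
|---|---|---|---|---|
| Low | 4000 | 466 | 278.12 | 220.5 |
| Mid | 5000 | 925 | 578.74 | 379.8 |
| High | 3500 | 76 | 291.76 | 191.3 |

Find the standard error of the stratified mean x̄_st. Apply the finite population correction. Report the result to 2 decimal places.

V̂(x̄_st) = Σ W_h² (1 − n_h/N_h) s_h²/n_h, with W_h = N_h/N and N = 12500:
  stratum Low: (4000/12500)²·(1 − 466/4000)·220.5²/466 = 9.43926
  stratum Mid: (5000/12500)²·(1 − 925/5000)·379.8²/925 = 20.3351
  stratum High: (3500/12500)²·(1 − 76/3500)·191.3²/76 = 36.9316
V̂(x̄_st) = 66.7059
SE(x̄_st) = √66.7059 = 8.16737

SE(x̄_st) ≈ 8.17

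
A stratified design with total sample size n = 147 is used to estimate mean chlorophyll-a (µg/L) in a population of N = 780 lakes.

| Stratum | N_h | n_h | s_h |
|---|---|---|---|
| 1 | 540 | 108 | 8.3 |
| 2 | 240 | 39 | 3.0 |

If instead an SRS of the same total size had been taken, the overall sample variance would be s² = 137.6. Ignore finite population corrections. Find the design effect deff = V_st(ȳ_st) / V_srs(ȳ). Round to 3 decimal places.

V̂(ȳ_st) = Σ W_h² s_h²/n_h, with W_h = N_h/N and N = 780:
  stratum 1: (540/780)²·8.3²/108 = 0.305725
  stratum 2: (240/780)²·3.0²/39 = 0.021848
V_st = 0.327573
V_srs = s²/n = 137.6/147 = 0.936054
deff = V_st / V_srs = 0.327573/0.936054 = 0.3500

deff ≈ 0.350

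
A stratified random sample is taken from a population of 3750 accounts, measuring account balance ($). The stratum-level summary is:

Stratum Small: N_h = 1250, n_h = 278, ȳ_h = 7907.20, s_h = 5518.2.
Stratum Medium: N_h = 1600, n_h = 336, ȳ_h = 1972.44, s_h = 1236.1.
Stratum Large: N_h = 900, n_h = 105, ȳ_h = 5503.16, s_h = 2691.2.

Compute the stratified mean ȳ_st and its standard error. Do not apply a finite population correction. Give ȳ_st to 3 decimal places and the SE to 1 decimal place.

ȳ_st = Σ W_h ȳ_h = (1250·7907.20 + 1600·1972.44 + 900·5503.16)/3750 = 4798.06613
V̂(ȳ_st) = Σ W_h² s_h²/n_h, with W_h = N_h/N and N = 3750:
  stratum Small: (1250/3750)²·5518.2²/278 = 12170.5
  stratum Medium: (1600/3750)²·1236.1²/336 = 827.838
  stratum Large: (900/3750)²·2691.2²/105 = 3973.06
V̂(ȳ_st) = 16971.4
SE(ȳ_st) = √16971.4 = 130.274

ȳ_st ≈ 4798.066, SE ≈ 130.3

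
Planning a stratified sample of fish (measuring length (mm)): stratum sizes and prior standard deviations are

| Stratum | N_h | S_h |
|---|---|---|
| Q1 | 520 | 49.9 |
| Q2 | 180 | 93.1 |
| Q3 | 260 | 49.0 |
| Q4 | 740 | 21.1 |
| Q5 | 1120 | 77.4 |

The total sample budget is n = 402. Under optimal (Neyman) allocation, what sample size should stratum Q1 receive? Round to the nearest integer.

66

Neyman allocation: n_h = n · N_h S_h / Σ N_i S_i, with n = 402.
  stratum Q1: N_h·S_h = 520·49.9 = 25948.00
  stratum Q2: N_h·S_h = 180·93.1 = 16758.00
  stratum Q3: N_h·S_h = 260·49.0 = 12740.00
  stratum Q4: N_h·S_h = 740·21.1 = 15614.00
  stratum Q5: N_h·S_h = 1120·77.4 = 86688.00
Σ N_h S_h = 157748.00
n for stratum Q1 = 402·25948.00/157748.00 = 66.125 → 66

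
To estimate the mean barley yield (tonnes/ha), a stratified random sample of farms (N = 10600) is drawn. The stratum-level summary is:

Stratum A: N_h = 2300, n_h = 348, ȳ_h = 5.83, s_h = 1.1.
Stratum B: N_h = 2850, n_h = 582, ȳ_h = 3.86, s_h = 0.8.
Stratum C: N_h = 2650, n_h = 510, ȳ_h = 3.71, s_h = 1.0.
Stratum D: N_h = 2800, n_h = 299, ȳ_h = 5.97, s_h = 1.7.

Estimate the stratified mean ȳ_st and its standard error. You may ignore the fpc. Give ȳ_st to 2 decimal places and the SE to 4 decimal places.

ȳ_st = Σ W_h ȳ_h = (2300·5.83 + 2850·3.86 + 2650·3.71 + 2800·5.97)/10600 = 4.80731
V̂(ȳ_st) = Σ W_h² s_h²/n_h, with W_h = N_h/N and N = 10600:
  stratum A: (2300/10600)²·1.1²/348 = 0.000163701
  stratum B: (2850/10600)²·0.8²/582 = 7.94941e-05
  stratum C: (2650/10600)²·1.0²/510 = 0.000122549
  stratum D: (2800/10600)²·1.7²/299 = 0.000674421
V̂(ȳ_st) = 0.00104016
SE(ȳ_st) = √0.00104016 = 0.0322516

ȳ_st ≈ 4.81, SE ≈ 0.0323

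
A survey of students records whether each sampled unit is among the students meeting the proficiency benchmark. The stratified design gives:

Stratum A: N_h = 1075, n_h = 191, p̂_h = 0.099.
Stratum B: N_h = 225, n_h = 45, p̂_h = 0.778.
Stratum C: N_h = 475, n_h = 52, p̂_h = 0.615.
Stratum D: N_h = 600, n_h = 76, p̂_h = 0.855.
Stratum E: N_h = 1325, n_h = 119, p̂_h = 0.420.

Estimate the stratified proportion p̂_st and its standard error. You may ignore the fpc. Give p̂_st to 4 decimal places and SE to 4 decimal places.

N = 3700; stratum weights W_h = N_h/N.
p̂_st = Σ W_h p̂_h = (1075·0.099 + 225·0.778 + 475·0.615 + 600·0.855 + 1325·0.420)/3700 = 0.44408
V̂(p̂_st) = Σ W_h² p̂_h(1−p̂_h)/(n_h−1):
  stratum A: (1075/3700)²·0.099·0.901/190 = 3.96296e-05
  stratum B: (225/3700)²·0.778·0.222/44 = 1.45158e-05
  stratum C: (475/3700)²·0.615·0.385/51 = 7.65155e-05
  stratum D: (600/3700)²·0.855·0.145/75 = 4.34682e-05
  stratum E: (1325/3700)²·0.420·0.580/118 = 0.000264742
V̂(p̂_st) = 0.000438872; SE = √V̂ = 0.0209493

p̂_st ≈ 0.4441, SE ≈ 0.0209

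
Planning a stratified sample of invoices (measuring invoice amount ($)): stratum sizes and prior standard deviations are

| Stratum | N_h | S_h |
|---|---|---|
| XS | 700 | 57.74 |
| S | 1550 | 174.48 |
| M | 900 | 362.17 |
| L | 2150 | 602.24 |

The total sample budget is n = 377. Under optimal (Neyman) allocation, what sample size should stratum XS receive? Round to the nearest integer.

Neyman allocation: n_h = n · N_h S_h / Σ N_i S_i, with n = 377.
  stratum XS: N_h·S_h = 700·57.74 = 40418.00
  stratum S: N_h·S_h = 1550·174.48 = 270444.00
  stratum M: N_h·S_h = 900·362.17 = 325953.00
  stratum L: N_h·S_h = 2150·602.24 = 1294816.00
Σ N_h S_h = 1931631.00
n for stratum XS = 377·40418.00/1931631.00 = 7.888 → 8

8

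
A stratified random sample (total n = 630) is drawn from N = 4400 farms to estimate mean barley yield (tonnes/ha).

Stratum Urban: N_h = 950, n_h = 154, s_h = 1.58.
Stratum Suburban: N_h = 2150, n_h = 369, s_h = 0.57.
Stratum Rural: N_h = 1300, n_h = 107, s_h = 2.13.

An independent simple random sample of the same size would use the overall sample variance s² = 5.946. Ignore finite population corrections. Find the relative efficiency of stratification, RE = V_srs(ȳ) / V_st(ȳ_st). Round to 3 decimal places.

RE ≈ 2.022

V̂(ȳ_st) = Σ W_h² s_h²/n_h, with W_h = N_h/N and N = 4400:
  stratum Urban: (950/4400)²·1.58²/154 = 0.000755675
  stratum Suburban: (2150/4400)²·0.57²/369 = 0.00021023
  stratum Rural: (1300/4400)²·2.13²/107 = 0.00370132
V_st = 0.00466723
V_srs = s²/n = 5.946/630 = 0.0094381
Relative efficiency = V_srs / V_st = 0.0094381/0.00466723 = 2.0222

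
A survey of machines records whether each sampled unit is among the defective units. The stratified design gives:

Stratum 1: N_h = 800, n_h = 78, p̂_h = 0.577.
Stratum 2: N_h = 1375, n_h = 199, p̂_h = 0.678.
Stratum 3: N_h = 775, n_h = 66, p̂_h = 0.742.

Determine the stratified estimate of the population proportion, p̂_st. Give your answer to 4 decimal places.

p̂_st ≈ 0.6674

N = 2950; stratum weights W_h = N_h/N.
p̂_st = Σ W_h p̂_h = (800·0.577 + 1375·0.678 + 775·0.742)/2950 = 0.66742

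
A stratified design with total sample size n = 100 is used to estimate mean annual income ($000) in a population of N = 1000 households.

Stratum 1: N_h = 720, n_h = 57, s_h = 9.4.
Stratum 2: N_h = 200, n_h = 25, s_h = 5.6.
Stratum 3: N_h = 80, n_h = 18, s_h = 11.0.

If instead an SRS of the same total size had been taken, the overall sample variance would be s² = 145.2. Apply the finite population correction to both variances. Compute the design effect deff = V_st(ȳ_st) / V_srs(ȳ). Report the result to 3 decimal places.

deff ≈ 0.625

V̂(ȳ_st) = Σ W_h² (1 − n_h/N_h) s_h²/n_h, with W_h = N_h/N and N = 1000:
  stratum 1: (720/1000)²·(1 − 57/720)·9.4²/57 = 0.739992
  stratum 2: (200/1000)²·(1 − 25/200)·5.6²/25 = 0.043904
  stratum 3: (80/1000)²·(1 − 18/80)·11.0²/18 = 0.0333422
V_st = 0.817238
V_srs = (1 − 100/1000)·145.2/100 = 1.3068
deff = V_st / V_srs = 0.817238/1.3068 = 0.6254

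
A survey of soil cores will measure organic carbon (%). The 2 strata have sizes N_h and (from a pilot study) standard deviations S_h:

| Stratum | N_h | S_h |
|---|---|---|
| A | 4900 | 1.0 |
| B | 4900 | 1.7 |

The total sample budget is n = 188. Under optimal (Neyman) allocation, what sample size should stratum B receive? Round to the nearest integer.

Neyman allocation: n_h = n · N_h S_h / Σ N_i S_i, with n = 188.
  stratum A: N_h·S_h = 4900·1.0 = 4900.00
  stratum B: N_h·S_h = 4900·1.7 = 8330.00
Σ N_h S_h = 13230.00
n for stratum B = 188·8330.00/13230.00 = 118.370 → 118

118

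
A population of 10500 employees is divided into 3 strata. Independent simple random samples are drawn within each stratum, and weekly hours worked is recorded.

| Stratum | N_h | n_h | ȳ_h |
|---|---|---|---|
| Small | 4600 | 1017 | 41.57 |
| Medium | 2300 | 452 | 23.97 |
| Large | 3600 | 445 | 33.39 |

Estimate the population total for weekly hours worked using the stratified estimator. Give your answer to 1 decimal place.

τ̂_st = Σ N_h ȳ_h = 4600·41.57 + 2300·23.97 + 3600·33.39 = 366557.0

τ̂_st ≈ 366557.0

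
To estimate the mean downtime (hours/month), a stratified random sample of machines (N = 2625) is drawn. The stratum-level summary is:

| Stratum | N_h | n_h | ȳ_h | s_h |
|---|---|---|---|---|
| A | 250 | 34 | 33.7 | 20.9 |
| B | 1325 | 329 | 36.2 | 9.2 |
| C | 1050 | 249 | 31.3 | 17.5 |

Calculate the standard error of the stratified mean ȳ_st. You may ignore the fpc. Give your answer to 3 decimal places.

SE(ȳ_st) ≈ 0.616

V̂(ȳ_st) = Σ W_h² s_h²/n_h, with W_h = N_h/N and N = 2625:
  stratum A: (250/2625)²·20.9²/34 = 0.116529
  stratum B: (1325/2625)²·9.2²/329 = 0.065547
  stratum C: (1050/2625)²·17.5²/249 = 0.196787
V̂(ȳ_st) = 0.378863
SE(ȳ_st) = √0.378863 = 0.615519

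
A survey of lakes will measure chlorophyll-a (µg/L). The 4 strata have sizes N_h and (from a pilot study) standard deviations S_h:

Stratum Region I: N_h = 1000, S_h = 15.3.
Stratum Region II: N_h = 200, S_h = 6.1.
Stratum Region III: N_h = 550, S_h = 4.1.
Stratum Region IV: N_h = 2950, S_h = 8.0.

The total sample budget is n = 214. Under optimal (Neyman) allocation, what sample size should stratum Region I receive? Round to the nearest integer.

Neyman allocation: n_h = n · N_h S_h / Σ N_i S_i, with n = 214.
  stratum Region I: N_h·S_h = 1000·15.3 = 15300.00
  stratum Region II: N_h·S_h = 200·6.1 = 1220.00
  stratum Region III: N_h·S_h = 550·4.1 = 2255.00
  stratum Region IV: N_h·S_h = 2950·8.0 = 23600.00
Σ N_h S_h = 42375.00
n for stratum Region I = 214·15300.00/42375.00 = 77.267 → 77

77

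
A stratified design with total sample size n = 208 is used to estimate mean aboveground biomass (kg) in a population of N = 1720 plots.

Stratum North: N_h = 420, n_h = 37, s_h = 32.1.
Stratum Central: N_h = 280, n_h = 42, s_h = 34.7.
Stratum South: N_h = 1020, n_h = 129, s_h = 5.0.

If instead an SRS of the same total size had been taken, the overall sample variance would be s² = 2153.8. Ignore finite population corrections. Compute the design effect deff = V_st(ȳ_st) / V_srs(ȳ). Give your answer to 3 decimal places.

V̂(ȳ_st) = Σ W_h² s_h²/n_h, with W_h = N_h/N and N = 1720:
  stratum North: (420/1720)²·32.1²/37 = 1.66054
  stratum Central: (280/1720)²·34.7²/42 = 0.759747
  stratum South: (1020/1720)²·5.0²/129 = 0.0681544
V_st = 2.48844
V_srs = s²/n = 2153.8/208 = 10.3548
deff = V_st / V_srs = 2.48844/10.3548 = 0.2403

deff ≈ 0.240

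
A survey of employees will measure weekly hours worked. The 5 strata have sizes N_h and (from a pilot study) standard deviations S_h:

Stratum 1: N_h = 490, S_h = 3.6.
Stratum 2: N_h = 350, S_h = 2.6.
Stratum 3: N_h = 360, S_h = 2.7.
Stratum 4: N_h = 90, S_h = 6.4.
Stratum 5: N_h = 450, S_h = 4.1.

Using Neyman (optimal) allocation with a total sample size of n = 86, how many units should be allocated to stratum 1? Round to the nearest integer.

25

Neyman allocation: n_h = n · N_h S_h / Σ N_i S_i, with n = 86.
  stratum 1: N_h·S_h = 490·3.6 = 1764.00
  stratum 2: N_h·S_h = 350·2.6 = 910.00
  stratum 3: N_h·S_h = 360·2.7 = 972.00
  stratum 4: N_h·S_h = 90·6.4 = 576.00
  stratum 5: N_h·S_h = 450·4.1 = 1845.00
Σ N_h S_h = 6067.00
n for stratum 1 = 86·1764.00/6067.00 = 25.005 → 25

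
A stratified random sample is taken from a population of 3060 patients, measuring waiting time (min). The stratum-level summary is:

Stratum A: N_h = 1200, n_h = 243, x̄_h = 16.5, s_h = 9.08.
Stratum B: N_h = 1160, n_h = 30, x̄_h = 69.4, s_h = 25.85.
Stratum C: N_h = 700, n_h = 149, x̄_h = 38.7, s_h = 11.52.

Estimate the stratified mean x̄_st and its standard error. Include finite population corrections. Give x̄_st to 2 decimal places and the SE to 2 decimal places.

x̄_st = Σ W_h x̄_h = (1200·16.5 + 1160·69.4 + 700·38.7)/3060 = 41.63203
V̂(x̄_st) = Σ W_h² (1 − n_h/N_h) s_h²/n_h, with W_h = N_h/N and N = 3060:
  stratum A: (1200/3060)²·(1 − 243/1200)·9.08²/243 = 0.0416117
  stratum B: (1160/3060)²·(1 − 30/1160)·25.85²/30 = 3.11812
  stratum C: (700/3060)²·(1 − 149/700)·11.52²/149 = 0.0366881
V̂(x̄_st) = 3.19642
SE(x̄_st) = √3.19642 = 1.78785

x̄_st ≈ 41.63, SE ≈ 1.79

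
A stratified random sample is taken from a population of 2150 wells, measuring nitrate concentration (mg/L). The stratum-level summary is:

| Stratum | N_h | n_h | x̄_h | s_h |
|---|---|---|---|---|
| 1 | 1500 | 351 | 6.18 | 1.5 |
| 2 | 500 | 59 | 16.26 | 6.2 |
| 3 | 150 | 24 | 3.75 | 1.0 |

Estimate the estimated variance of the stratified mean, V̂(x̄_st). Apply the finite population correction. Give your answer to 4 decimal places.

V̂(x̄_st) = Σ W_h² (1 − n_h/N_h) s_h²/n_h, with W_h = N_h/N and N = 2150:
  stratum 1: (1500/2150)²·(1 − 351/1500)·1.5²/351 = 0.00239007
  stratum 2: (500/2150)²·(1 − 59/500)·6.2²/59 = 0.0310787
  stratum 3: (150/2150)²·(1 − 24/150)·1.0²/24 = 0.000170362
V̂(x̄_st) = 0.0336391

V̂(x̄_st) ≈ 0.0336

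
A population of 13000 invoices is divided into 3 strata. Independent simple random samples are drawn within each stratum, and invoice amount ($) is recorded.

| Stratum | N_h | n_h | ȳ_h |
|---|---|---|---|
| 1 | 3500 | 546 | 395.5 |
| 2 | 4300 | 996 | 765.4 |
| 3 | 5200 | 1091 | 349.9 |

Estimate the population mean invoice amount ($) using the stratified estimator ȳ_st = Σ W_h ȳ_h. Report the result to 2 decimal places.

N = Σ N_h = 13000. Stratum weights W_h = N_h/N.
ȳ_st = (3500·395.5 + 4300·765.4 + 5200·349.9) / 13000 = 499.6115

ȳ_st ≈ 499.61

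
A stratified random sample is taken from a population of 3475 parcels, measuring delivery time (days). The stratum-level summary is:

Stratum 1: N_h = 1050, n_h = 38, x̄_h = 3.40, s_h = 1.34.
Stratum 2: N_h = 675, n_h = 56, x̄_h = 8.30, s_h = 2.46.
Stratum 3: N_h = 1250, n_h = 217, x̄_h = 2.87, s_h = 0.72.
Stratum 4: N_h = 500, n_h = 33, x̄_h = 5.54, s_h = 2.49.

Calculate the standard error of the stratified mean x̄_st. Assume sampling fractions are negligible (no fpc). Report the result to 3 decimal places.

SE(x̄_st) ≈ 0.112

V̂(x̄_st) = Σ W_h² s_h²/n_h, with W_h = N_h/N and N = 3475:
  stratum 1: (1050/3475)²·1.34²/38 = 0.00431415
  stratum 2: (675/3475)²·2.46²/56 = 0.00407737
  stratum 3: (1250/3475)²·0.72²/217 = 0.000309112
  stratum 4: (500/3475)²·2.49²/33 = 0.00388969
V̂(x̄_st) = 0.0125903
SE(x̄_st) = √0.0125903 = 0.112207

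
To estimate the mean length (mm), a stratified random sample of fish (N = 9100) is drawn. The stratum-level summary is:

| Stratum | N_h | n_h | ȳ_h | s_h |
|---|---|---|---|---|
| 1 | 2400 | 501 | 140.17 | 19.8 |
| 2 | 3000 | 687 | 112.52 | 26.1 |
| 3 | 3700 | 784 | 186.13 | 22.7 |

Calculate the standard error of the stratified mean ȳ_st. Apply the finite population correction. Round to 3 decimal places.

V̂(ȳ_st) = Σ W_h² (1 − n_h/N_h) s_h²/n_h, with W_h = N_h/N and N = 9100:
  stratum 1: (2400/9100)²·(1 − 501/2400)·19.8²/501 = 0.0430671
  stratum 2: (3000/9100)²·(1 − 687/3000)·26.1²/687 = 0.083088
  stratum 3: (3700/9100)²·(1 − 784/3700)·22.7²/784 = 0.0856332
V̂(ȳ_st) = 0.211788
SE(ȳ_st) = √0.211788 = 0.460205

SE(ȳ_st) ≈ 0.460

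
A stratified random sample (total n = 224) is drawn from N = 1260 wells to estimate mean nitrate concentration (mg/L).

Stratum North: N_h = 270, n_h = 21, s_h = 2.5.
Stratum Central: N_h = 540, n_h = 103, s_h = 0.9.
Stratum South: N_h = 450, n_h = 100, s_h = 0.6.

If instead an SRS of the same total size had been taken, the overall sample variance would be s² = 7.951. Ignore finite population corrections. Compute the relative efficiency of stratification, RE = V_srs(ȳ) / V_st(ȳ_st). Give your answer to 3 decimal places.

V̂(ȳ_st) = Σ W_h² s_h²/n_h, with W_h = N_h/N and N = 1260:
  stratum North: (270/1260)²·2.5²/21 = 0.0136662
  stratum Central: (540/1260)²·0.9²/103 = 0.00144442
  stratum South: (450/1260)²·0.6²/100 = 0.000459184
V_st = 0.0155698
V_srs = s²/n = 7.951/224 = 0.0354955
Relative efficiency = V_srs / V_st = 0.0354955/0.0155698 = 2.2798

RE ≈ 2.280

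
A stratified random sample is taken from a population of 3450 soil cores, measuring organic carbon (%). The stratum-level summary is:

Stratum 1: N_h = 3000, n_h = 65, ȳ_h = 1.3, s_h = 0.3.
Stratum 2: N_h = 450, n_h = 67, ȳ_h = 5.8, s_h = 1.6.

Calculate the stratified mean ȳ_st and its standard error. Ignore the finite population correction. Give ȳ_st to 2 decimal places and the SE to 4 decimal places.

ȳ_st = Σ W_h ȳ_h = (3000·1.3 + 450·5.8)/3450 = 1.88696
V̂(ȳ_st) = Σ W_h² s_h²/n_h, with W_h = N_h/N and N = 3450:
  stratum 1: (3000/3450)²·0.3²/65 = 0.00104697
  stratum 2: (450/3450)²·1.6²/67 = 0.000650058
V̂(ȳ_st) = 0.00169703
SE(ȳ_st) = √0.00169703 = 0.041195

ȳ_st ≈ 1.89, SE ≈ 0.0412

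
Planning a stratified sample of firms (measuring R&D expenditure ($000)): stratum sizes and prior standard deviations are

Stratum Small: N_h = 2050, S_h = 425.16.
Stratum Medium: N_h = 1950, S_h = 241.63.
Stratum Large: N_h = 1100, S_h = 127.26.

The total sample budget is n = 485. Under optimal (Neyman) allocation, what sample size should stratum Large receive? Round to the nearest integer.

Neyman allocation: n_h = n · N_h S_h / Σ N_i S_i, with n = 485.
  stratum Small: N_h·S_h = 2050·425.16 = 871578.00
  stratum Medium: N_h·S_h = 1950·241.63 = 471178.50
  stratum Large: N_h·S_h = 1100·127.26 = 139986.00
Σ N_h S_h = 1482742.50
n for stratum Large = 485·139986.00/1482742.50 = 45.789 → 46

46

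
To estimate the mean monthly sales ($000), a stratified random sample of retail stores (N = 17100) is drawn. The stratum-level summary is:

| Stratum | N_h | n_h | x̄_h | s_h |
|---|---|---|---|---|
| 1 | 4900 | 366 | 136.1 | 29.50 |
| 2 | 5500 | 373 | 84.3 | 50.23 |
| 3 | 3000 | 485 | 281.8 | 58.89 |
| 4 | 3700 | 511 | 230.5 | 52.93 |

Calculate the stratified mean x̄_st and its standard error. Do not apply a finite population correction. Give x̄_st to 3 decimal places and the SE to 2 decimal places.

x̄_st = Σ W_h x̄_h = (4900·136.1 + 5500·84.3 + 3000·281.8 + 3700·230.5)/17100 = 165.42632
V̂(x̄_st) = Σ W_h² s_h²/n_h, with W_h = N_h/N and N = 17100:
  stratum 1: (4900/17100)²·29.50²/366 = 0.195237
  stratum 2: (5500/17100)²·50.23²/373 = 0.699763
  stratum 3: (3000/17100)²·58.89²/485 = 0.220086
  stratum 4: (3700/17100)²·52.93²/511 = 0.256681
V̂(x̄_st) = 1.37177
SE(x̄_st) = √1.37177 = 1.17122

x̄_st ≈ 165.426, SE ≈ 1.17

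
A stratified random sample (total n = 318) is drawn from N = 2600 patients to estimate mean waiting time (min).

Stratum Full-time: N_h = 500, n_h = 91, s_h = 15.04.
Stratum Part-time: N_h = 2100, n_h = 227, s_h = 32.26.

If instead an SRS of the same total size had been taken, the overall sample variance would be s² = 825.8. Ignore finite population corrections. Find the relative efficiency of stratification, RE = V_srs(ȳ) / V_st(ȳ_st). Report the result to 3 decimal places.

RE ≈ 0.842

V̂(ȳ_st) = Σ W_h² s_h²/n_h, with W_h = N_h/N and N = 2600:
  stratum Full-time: (500/2600)²·15.04²/91 = 0.091928
  stratum Part-time: (2100/2600)²·32.26²/227 = 2.99085
V_st = 3.08278
V_srs = s²/n = 825.8/318 = 2.59686
Relative efficiency = V_srs / V_st = 2.59686/3.08278 = 0.8424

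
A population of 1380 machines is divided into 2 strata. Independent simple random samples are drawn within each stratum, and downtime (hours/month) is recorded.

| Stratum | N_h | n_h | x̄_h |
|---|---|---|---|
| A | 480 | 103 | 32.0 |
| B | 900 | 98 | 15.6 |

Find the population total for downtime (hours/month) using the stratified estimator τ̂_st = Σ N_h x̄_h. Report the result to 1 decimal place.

τ̂_st ≈ 29400.0

τ̂_st = Σ N_h x̄_h = 480·32.0 + 900·15.6 = 29400.0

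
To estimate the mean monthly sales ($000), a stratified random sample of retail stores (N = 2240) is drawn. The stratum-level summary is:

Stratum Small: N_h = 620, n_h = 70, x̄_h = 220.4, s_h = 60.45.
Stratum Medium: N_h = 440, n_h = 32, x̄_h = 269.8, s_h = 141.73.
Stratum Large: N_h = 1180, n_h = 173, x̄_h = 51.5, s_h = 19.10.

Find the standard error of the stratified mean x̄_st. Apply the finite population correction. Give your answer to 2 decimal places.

V̂(x̄_st) = Σ W_h² (1 − n_h/N_h) s_h²/n_h, with W_h = N_h/N and N = 2240:
  stratum Small: (620/2240)²·(1 − 70/620)·60.45²/70 = 3.54775
  stratum Medium: (440/2240)²·(1 − 32/440)·141.73²/32 = 22.459
  stratum Large: (1180/2240)²·(1 − 173/1180)·19.10²/173 = 0.499386
V̂(x̄_st) = 26.5061
SE(x̄_st) = √26.5061 = 5.14841

SE(x̄_st) ≈ 5.15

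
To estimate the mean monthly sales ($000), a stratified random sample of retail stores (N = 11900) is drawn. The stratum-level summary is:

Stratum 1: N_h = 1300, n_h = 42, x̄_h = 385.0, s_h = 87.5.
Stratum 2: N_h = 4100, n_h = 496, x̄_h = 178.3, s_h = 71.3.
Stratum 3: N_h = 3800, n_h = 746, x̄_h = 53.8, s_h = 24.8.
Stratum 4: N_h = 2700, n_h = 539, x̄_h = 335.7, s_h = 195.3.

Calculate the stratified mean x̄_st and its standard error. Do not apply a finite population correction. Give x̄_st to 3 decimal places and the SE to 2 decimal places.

x̄_st ≈ 196.837, SE ≈ 2.67

x̄_st = Σ W_h x̄_h = (1300·385.0 + 4100·178.3 + 3800·53.8 + 2700·335.7)/11900 = 196.83697
V̂(x̄_st) = Σ W_h² s_h²/n_h, with W_h = N_h/N and N = 11900:
  stratum 1: (1300/11900)²·87.5²/42 = 2.1755
  stratum 2: (4100/11900)²·71.3²/496 = 1.21667
  stratum 3: (3800/11900)²·24.8²/746 = 0.0840694
  stratum 4: (2700/11900)²·195.3²/539 = 3.64292
V̂(x̄_st) = 7.11915
SE(x̄_st) = √7.11915 = 2.66817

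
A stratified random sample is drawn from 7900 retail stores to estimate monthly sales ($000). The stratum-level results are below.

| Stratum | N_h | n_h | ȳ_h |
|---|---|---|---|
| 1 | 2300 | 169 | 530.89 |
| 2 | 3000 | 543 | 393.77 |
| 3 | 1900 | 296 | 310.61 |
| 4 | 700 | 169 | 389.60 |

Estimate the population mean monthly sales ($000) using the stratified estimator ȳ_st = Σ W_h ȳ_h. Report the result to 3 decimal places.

N = Σ N_h = 7900. Stratum weights W_h = N_h/N.
ȳ_st = (2300·530.89 + 3000·393.77 + 1900·310.61 + 700·389.60) / 7900 = 413.32101

ȳ_st ≈ 413.321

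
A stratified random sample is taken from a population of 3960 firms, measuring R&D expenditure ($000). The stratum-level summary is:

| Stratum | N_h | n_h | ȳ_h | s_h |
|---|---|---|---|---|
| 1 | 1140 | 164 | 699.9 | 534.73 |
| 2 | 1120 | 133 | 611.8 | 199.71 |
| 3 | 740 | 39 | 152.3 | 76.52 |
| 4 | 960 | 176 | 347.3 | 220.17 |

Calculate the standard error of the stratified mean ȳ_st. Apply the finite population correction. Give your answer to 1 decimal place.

SE(ȳ_st) ≈ 12.8

V̂(ȳ_st) = Σ W_h² (1 − n_h/N_h) s_h²/n_h, with W_h = N_h/N and N = 3960:
  stratum 1: (1140/3960)²·(1 − 164/1140)·534.73²/164 = 123.706
  stratum 2: (1120/3960)²·(1 − 133/1120)·199.71²/133 = 21.1394
  stratum 3: (740/3960)²·(1 − 39/740)·76.52²/39 = 4.96643
  stratum 4: (960/3960)²·(1 − 176/960)·220.17²/176 = 13.2191
V̂(ȳ_st) = 163.031
SE(ȳ_st) = √163.031 = 12.7683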